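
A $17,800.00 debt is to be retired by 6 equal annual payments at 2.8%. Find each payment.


Formula: PMT = PV * r / (1 - (1+r)^(-n))
Denominator: 1 - (1 + 0.028)^(-6) = 0.152692
Numerator: $17,800.00 * 0.028 = 498.4
PMT = 498.4 / 0.152692 = $3,264.09

$3,264.09


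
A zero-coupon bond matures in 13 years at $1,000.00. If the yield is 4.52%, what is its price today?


Formula: Price = FV / (1 + r)^n
Substituting: Price = $1,000.00 / (1 + 0.0452)^13
Discount factor: (1.0452)^13 = 1.77661
Price = $1,000.00 / 1.77661 = $562.87

$562.87


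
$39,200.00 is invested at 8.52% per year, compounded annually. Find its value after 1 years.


Formula: FV = P * (1 + r)^n
Substituting: FV = $39,200.00 * (1 + 0.0852)^1
Growth factor: (1.0852)^1 = 1.0852
FV = $39,200.00 * 1.0852 = $42,539.84

$42,539.84


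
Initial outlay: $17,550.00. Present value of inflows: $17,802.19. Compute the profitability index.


Formula: PI = PV(cash flows) / initial investment
Substituting: PI = $17,802.19 / $17,550.00
PI = 1.0144

1.0144


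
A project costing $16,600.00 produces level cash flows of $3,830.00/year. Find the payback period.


Formula: Payback = investment / annual cash flow
Substituting: Payback = $16,600.00 / $3,830.00
Payback = 4.3342 years

4.3342 years


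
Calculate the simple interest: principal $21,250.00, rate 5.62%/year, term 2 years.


Formula: I = P * r * t
Substituting: I = $21,250.00 * 0.0562 * 2
Step: I = $21,250.00 * 0.1124
I = $2,388.50

$2,388.50


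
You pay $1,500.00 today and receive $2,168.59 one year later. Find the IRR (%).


Formula: IRR = C1/C0 - 1
Substituting: IRR = $2,168.59 / $1,500.00 - 1
Ratio: 1.445727 - 1 = 0.445727
IRR = 44.5727%

44.5727%


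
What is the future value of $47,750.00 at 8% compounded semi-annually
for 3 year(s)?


Formula: FV = P * (1 + r/m)^(m*t)
Period rate: r/m = 0.08 / 2 = 0.04
Total periods: m*t = 2 * 3 = 6
Growth factor: (1 + 0.04)^6 = 1.265319
FV = $47,750.00 * 1.265319 = $60,418.98

$60,418.98


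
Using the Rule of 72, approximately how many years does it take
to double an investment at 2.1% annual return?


Formula: Years ≈ 72 / r
Substituting: Years ≈ 72 / 2.1
Years ≈ 34.3

34.3 years


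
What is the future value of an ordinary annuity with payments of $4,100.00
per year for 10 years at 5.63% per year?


Formula: FV = PMT * ((1+r)^n - 1) / r
Growth factor: (1 + 0.0563)^10 = 1.72931
Numerator: 1.72931 - 1 = 0.72931
FV = $4,100.00 * 0.72931 / 0.0563 = $53,111.37

$53,111.37


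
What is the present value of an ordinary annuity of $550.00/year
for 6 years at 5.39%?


Formula: PV = PMT * (1 - (1+r)^(-n)) / r
Discount factor: (1 + 0.0539)^(-6) = 0.7298
Bracket: 1 - 0.7298 = 0.2702
PV = $550.00 * 0.2702 / 0.0539 = $2,757.15

$2,757.15


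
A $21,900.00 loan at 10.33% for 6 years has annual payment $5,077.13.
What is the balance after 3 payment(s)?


Formula: Balance = PV*(1+r)^k - PMT*((1+r)^k - 1)/r
Growth: (1 + 0.1033)^3 = 1.343015
Accumulated factor: ((1+r)^k - 1)/r = 3.320571
Balance = $21,900.00 * 1.343015 - $5,077.13 * 3.320571
Balance = $12,553.06

$12,553.06


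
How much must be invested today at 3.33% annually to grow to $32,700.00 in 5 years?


Formula: PV = FV / (1 + r)^n
Substituting: PV = $32,700.00 / (1 + 0.0333)^5
Discount factor: (1.0333)^5 = 1.177964
PV = $32,700.00 / 1.177964 = $27,759.75

$27,759.75


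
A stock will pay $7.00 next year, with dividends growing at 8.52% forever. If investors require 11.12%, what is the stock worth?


Formula: P = D1 / (r - g)
Spread: r - g = 0.1112 - 0.0852 = 0.026
Substituting: P = $7.00 / 0.026
P = $269.23

$269.23


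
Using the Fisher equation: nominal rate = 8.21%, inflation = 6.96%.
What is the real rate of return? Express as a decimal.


Formula: (1 + r_real) = (1 + r_nom) / (1 + inflation)
Substituting: (1 + r_real) = 1.0821 / 1.0696
(1 + r_real) = 1.011687
r_real = 1.011687 - 1 = 0.011687

0.011687


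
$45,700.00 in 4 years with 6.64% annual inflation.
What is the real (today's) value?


Formula: Real value = nominal / (1 + inflation)^years
Price level: (1 + 0.0664)^4 = 1.293244
Real value = $45,700.00 / 1.293244 = $35,337.49

$35,337.49


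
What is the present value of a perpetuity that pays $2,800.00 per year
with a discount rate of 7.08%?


Formula: PV = C / r
Substituting: PV = $2,800.00 / 0.0708
PV = $39,548.02

$39,548.02


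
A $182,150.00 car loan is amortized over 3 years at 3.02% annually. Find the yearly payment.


Formula: PMT = PV * r / (1 - (1+r)^(-n))
Denominator: 1 - (1 + 0.0302)^(-3) = 0.085391
Numerator: $182,150.00 * 0.0302 = 5500.93
PMT = 5500.93 / 0.085391 = $64,420.32

$64,420.32


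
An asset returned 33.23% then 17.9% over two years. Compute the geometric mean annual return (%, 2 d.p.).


Formula: Geometric mean = ((1+r1)*(1+r2))^(1/2) - 1
Product: (1 + 0.3323) * (1 + 0.179) = 1.3323 * 1.179 = 1.570782
Square root: 1.570782^0.5 = 1.253308
Geometric mean = 1.253308 - 1 = 0.253308
As percentage: 25.33%

25.33%


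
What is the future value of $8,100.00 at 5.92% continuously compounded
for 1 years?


Formula: FV = P * e^(r*t)
Exponent: r*t = 0.0592 * 1 = 0.0592
e^(0.0592) = 1.060987
FV = $8,100.00 * 1.060987 = $8,594.00

$8,594.00


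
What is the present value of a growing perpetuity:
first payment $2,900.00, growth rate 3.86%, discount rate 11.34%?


Formula: PV = C / (r - g)
Spread: r - g = 0.1134 - 0.0386 = 0.0748
Substituting: PV = $2,900.00 / 0.0748
PV = $38,770.05

$38,770.05


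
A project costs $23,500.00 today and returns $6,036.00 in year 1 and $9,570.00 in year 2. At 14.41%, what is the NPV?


Formula: NPV = C0 + C1/(1+r) + C2/(1+r)^2
Discount C1: $6,036.00 / (1 + 0.1441) = $5,275.76
Discount C2: $9,570.00 / (1 + 0.1441)^2 = $7,311.12
NPV = -$23,500.00 + $5,275.76 + $7,311.12 = -$10,913.12

-$10,913.12


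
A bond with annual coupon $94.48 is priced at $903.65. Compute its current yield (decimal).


Formula: Current yield = annual coupon / price
Substituting: CY = $94.48 / $903.65
CY = 0.104554

0.104554


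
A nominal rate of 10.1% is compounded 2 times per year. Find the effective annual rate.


Formula: EAR = (1 + r/m)^m - 1
Period rate: r/m = 0.101 / 2 = 0.0505
Compounding: (1 + 0.0505)^2 = 1.10355
EAR = 1.10355 - 1 = 0.10355

0.10355


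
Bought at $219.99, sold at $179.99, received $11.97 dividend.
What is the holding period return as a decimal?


Formula: HPR = (P1 - P0 + D) / P0
Gain: $179.99 - $219.99 + $11.97 = -$28.03
HPR = -$28.03 / $219.99 = -0.1274

-0.1274


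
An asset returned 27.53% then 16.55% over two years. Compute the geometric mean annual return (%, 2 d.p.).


Formula: Geometric mean = ((1+r1)*(1+r2))^(1/2) - 1
Product: (1 + 0.2753) * (1 + 0.1655) = 1.2753 * 1.1655 = 1.486362
Square root: 1.486362^0.5 = 1.219165
Geometric mean = 1.219165 - 1 = 0.219165
As percentage: 21.92%

21.92%


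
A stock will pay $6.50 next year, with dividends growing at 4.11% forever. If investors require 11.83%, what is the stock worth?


Formula: P = D1 / (r - g)
Spread: r - g = 0.1183 - 0.0411 = 0.0772
Substituting: P = $6.50 / 0.0772
P = $84.20

$84.20


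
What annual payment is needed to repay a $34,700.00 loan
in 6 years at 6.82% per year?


Formula: PMT = PV * r / (1 - (1+r)^(-n))
Denominator: 1 - (1 + 0.0682)^(-6) = 0.326892
Numerator: $34,700.00 * 0.0682 = 2366.54
PMT = 2366.54 / 0.326892 = $7,239.51

$7,239.51


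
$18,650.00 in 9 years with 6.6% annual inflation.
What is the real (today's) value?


Formula: Real value = nominal / (1 + inflation)^years
Price level: (1 + 0.066)^9 = 1.777521
Real value = $18,650.00 / 1.777521 = $10,492.14

$10,492.14


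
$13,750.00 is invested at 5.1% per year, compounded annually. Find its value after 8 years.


Formula: FV = P * (1 + r)^n
Substituting: FV = $13,750.00 * (1 + 0.051)^8
Growth factor: (1.051)^8 = 1.48875
FV = $13,750.00 * 1.48875 = $20,470.31

$20,470.31


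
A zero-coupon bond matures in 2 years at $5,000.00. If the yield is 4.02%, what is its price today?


Formula: Price = FV / (1 + r)^n
Substituting: Price = $5,000.00 / (1 + 0.0402)^2
Discount factor: (1.0402)^2 = 1.082016
Price = $5,000.00 / 1.082016 = $4,621.00

$4,621.00


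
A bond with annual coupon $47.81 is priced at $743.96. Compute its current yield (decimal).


Formula: Current yield = annual coupon / price
Substituting: CY = $47.81 / $743.96
CY = 0.064264

0.064264


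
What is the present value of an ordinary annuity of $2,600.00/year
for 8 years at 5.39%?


Formula: PV = PMT * (1 - (1+r)^(-n)) / r
Discount factor: (1 + 0.0539)^(-8) = 0.65706
Bracket: 1 - 0.65706 = 0.34294
PV = $2,600.00 * 0.34294 / 0.0539 = $16,542.58

$16,542.58


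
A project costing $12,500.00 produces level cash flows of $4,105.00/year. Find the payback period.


Formula: Payback = investment / annual cash flow
Substituting: Payback = $12,500.00 / $4,105.00
Payback = 3.0451 years

3.0451 years


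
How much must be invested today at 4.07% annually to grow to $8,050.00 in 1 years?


Formula: PV = FV / (1 + r)^n
Substituting: PV = $8,050.00 / (1 + 0.0407)^1
Discount factor: (1.0407)^1 = 1.0407
PV = $8,050.00 / 1.0407 = $7,735.18

$7,735.18


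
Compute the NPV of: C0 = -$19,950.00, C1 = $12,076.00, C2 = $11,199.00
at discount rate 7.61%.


Formula: NPV = C0 + C1/(1+r) + C2/(1+r)^2
Discount C1: $12,076.00 / (1 + 0.0761) = $11,222.01
Discount C2: $11,199.00 / (1 + 0.0761)^2 = $9,671.06
NPV = -$19,950.00 + $11,222.01 + $9,671.06 = $943.06

$943.06


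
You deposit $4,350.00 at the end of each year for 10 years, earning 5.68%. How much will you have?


Formula: FV = PMT * ((1+r)^n - 1) / r
Growth factor: (1 + 0.0568)^10 = 1.737513
Numerator: 1.737513 - 1 = 0.737513
FV = $4,350.00 * 0.737513 / 0.0568 = $56,482.06

$56,482.06


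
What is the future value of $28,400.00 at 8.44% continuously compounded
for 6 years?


Formula: FV = P * e^(r*t)
Exponent: r*t = 0.0844 * 6 = 0.5064
e^(0.5064) = 1.659307
FV = $28,400.00 * 1.659307 = $47,124.32

$47,124.32


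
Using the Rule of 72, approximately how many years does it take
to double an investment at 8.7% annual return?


Formula: Years ≈ 72 / r
Substituting: Years ≈ 72 / 8.7
Years ≈ 8.3

8.3 years


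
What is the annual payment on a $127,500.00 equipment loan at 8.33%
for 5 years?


Formula: PMT = PV * r / (1 - (1+r)^(-n))
Denominator: 1 - (1 + 0.0833)^(-5) = 0.32972
Numerator: $127,500.00 * 0.0833 = 10620.75
PMT = 10620.75 / 0.32972 = $32,211.43

$32,211.43


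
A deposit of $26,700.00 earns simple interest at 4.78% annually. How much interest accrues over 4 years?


Formula: I = P * r * t
Substituting: I = $26,700.00 * 0.0478 * 4
Step: I = $26,700.00 * 0.1912
I = $5,105.04

$5,105.04


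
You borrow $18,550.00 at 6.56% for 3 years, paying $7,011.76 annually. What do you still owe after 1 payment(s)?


Formula: Balance = PV*(1+r)^k - PMT*((1+r)^k - 1)/r
Growth: (1 + 0.0656)^1 = 1.0656
Accumulated factor: ((1+r)^k - 1)/r = 1.0
Balance = $18,550.00 * 1.0656 - $7,011.76 * 1.0
Balance = $12,755.12

$12,755.12


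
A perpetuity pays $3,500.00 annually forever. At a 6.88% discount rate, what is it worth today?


Formula: PV = C / r
Substituting: PV = $3,500.00 / 0.0688
PV = $50,872.09

$50,872.09


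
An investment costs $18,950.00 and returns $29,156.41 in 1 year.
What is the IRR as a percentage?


Formula: IRR = C1/C0 - 1
Substituting: IRR = $29,156.41 / $18,950.00 - 1
Ratio: 1.538597 - 1 = 0.538597
IRR = 53.8597%

53.8597%


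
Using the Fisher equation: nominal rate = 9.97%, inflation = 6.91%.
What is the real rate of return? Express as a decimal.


Formula: (1 + r_real) = (1 + r_nom) / (1 + inflation)
Substituting: (1 + r_real) = 1.0997 / 1.0691
(1 + r_real) = 1.028622
r_real = 1.028622 - 1 = 0.028622

0.028622


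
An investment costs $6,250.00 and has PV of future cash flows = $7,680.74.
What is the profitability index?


Formula: PI = PV(cash flows) / initial investment
Substituting: PI = $7,680.74 / $6,250.00
PI = 1.2289

1.2289


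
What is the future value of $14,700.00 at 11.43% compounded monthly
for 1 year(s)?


Formula: FV = P * (1 + r/m)^(m*t)
Period rate: r/m = 0.1143 / 12 = 0.009525
Total periods: m*t = 12 * 1 = 12
Growth factor: (1 + 0.009525)^12 = 1.120482
FV = $14,700.00 * 1.120482 = $16,471.09

$16,471.09


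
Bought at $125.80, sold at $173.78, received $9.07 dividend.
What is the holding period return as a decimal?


Formula: HPR = (P1 - P0 + D) / P0
Gain: $173.78 - $125.80 + $9.07 = $57.05
HPR = $57.05 / $125.80 = 0.4535

0.4535


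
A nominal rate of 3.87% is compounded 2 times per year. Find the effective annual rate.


Formula: EAR = (1 + r/m)^m - 1
Period rate: r/m = 0.0387 / 2 = 0.01935
Compounding: (1 + 0.01935)^2 = 1.039074
EAR = 1.039074 - 1 = 0.039074

0.039074


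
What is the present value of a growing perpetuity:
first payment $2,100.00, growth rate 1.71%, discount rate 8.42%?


Formula: PV = C / (r - g)
Spread: r - g = 0.0842 - 0.0171 = 0.0671
Substituting: PV = $2,100.00 / 0.0671
PV = $31,296.57

$31,296.57


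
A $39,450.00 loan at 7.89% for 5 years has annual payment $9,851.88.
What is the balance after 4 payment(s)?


Formula: Balance = PV*(1+r)^k - PMT*((1+r)^k - 1)/r
Growth: (1 + 0.0789)^4 = 1.354955
Accumulated factor: ((1+r)^k - 1)/r = 4.498792
Balance = $39,450.00 * 1.354955 - $9,851.88 * 4.498792
Balance = $9,131.40

$9,131.40


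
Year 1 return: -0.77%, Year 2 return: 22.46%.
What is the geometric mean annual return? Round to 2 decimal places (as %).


Formula: Geometric mean = ((1+r1)*(1+r2))^(1/2) - 1
Product: (1 + -0.0077) * (1 + 0.2246) = 0.9923 * 1.2246 = 1.215171
Square root: 1.215171^0.5 = 1.102348
Geometric mean = 1.102348 - 1 = 0.102348
As percentage: 10.23%

10.23%


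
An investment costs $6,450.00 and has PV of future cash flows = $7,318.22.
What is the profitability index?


Formula: PI = PV(cash flows) / initial investment
Substituting: PI = $7,318.22 / $6,450.00
PI = 1.1346

1.1346


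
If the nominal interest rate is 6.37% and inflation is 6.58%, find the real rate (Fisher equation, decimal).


Formula: (1 + r_real) = (1 + r_nom) / (1 + inflation)
Substituting: (1 + r_real) = 1.0637 / 1.0658
(1 + r_real) = 0.99803
r_real = 0.99803 - 1 = -0.00197

-0.00197


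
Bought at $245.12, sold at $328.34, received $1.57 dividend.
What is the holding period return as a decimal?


Formula: HPR = (P1 - P0 + D) / P0
Gain: $328.34 - $245.12 + $1.57 = $84.79
HPR = $84.79 / $245.12 = 0.3459

0.3459


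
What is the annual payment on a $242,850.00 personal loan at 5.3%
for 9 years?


Formula: PMT = PV * r / (1 - (1+r)^(-n))
Denominator: 1 - (1 + 0.053)^(-9) = 0.371732
Numerator: $242,850.00 * 0.053 = 12871.05
PMT = 12871.05 / 0.371732 = $34,624.50

$34,624.50


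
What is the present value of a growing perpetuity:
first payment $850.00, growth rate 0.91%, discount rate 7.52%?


Formula: PV = C / (r - g)
Spread: r - g = 0.0752 - 0.0091 = 0.0661
Substituting: PV = $850.00 / 0.0661
PV = $12,859.30

$12,859.30


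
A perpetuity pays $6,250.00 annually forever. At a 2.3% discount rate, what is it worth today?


Formula: PV = C / r
Substituting: PV = $6,250.00 / 0.023
PV = $271,739.13

$271,739.13


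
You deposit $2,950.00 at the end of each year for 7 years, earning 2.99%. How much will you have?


Formula: FV = PMT * ((1+r)^n - 1) / r
Growth factor: (1 + 0.0299)^7 = 1.229038
Numerator: 1.229038 - 1 = 0.229038
FV = $2,950.00 * 0.229038 / 0.0299 = $22,597.42

$22,597.42


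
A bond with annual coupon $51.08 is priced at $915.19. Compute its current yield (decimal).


Formula: Current yield = annual coupon / price
Substituting: CY = $51.08 / $915.19
CY = 0.055814

0.055814


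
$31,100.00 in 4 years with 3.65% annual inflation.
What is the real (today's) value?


Formula: Real value = nominal / (1 + inflation)^years
Price level: (1 + 0.0365)^4 = 1.15419
Real value = $31,100.00 / 1.15419 = $26,945.31

$26,945.31


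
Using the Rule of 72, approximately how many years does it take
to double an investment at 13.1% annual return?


Formula: Years ≈ 72 / r
Substituting: Years ≈ 72 / 13.1
Years ≈ 5.5

5.5 years


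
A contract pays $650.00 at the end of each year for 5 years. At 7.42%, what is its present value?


Formula: PV = PMT * (1 - (1+r)^(-n)) / r
Discount factor: (1 + 0.0742)^(-5) = 0.699156
Bracket: 1 - 0.699156 = 0.300844
PV = $650.00 * 0.300844 / 0.0742 = $2,635.42

$2,635.42


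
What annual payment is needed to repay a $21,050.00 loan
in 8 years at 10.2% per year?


Formula: PMT = PV * r / (1 - (1+r)^(-n))
Denominator: 1 - (1 + 0.102)^(-8) = 0.540223
Numerator: $21,050.00 * 0.102 = 2147.1
PMT = 2147.1 / 0.540223 = $3,974.47

$3,974.47


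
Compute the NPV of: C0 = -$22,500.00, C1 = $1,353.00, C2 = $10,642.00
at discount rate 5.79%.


Formula: NPV = C0 + C1/(1+r) + C2/(1+r)^2
Discount C1: $1,353.00 / (1 + 0.0579) = $1,278.95
Discount C2: $10,642.00 / (1 + 0.0579)^2 = $9,508.98
NPV = -$22,500.00 + $1,278.95 + $9,508.98 = -$11,712.07

-$11,712.07


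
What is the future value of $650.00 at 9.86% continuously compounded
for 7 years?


Formula: FV = P * e^(r*t)
Exponent: r*t = 0.0986 * 7 = 0.6902
e^(0.6902) = 1.994114
FV = $650.00 * 1.994114 = $1,296.17

$1,296.17


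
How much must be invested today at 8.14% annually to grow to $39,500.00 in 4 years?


Formula: PV = FV / (1 + r)^n
Substituting: PV = $39,500.00 / (1 + 0.0814)^4
Discount factor: (1.0814)^4 = 1.367557
PV = $39,500.00 / 1.367557 = $28,883.62

$28,883.62


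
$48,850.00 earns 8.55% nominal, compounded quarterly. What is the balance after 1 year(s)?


Formula: FV = P * (1 + r/m)^(m*t)
Period rate: r/m = 0.0855 / 4 = 0.021375
Total periods: m*t = 4 * 1 = 4
Growth factor: (1 + 0.021375)^4 = 1.088281
FV = $48,850.00 * 1.088281 = $53,162.51

$53,162.51


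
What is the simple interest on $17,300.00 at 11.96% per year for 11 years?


Formula: I = P * r * t
Substituting: I = $17,300.00 * 0.1196 * 11
Step: I = $17,300.00 * 1.3156
I = $22,759.88

$22,759.88


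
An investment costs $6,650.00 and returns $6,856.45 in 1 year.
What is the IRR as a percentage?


Formula: IRR = C1/C0 - 1
Substituting: IRR = $6,856.45 / $6,650.00 - 1
Ratio: 1.031045 - 1 = 0.031045
IRR = 3.1045%

3.1045%


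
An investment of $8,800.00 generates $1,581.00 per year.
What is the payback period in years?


Formula: Payback = investment / annual cash flow
Substituting: Payback = $8,800.00 / $1,581.00
Payback = 5.5661 years

5.5661 years


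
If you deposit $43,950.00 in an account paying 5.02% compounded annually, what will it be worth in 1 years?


Formula: FV = P * (1 + r)^n
Substituting: FV = $43,950.00 * (1 + 0.0502)^1
Growth factor: (1.0502)^1 = 1.0502
FV = $43,950.00 * 1.0502 = $46,156.29

$46,156.29


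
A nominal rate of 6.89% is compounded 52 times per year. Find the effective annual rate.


Formula: EAR = (1 + r/m)^m - 1
Period rate: r/m = 0.0689 / 52 = 0.001325
Compounding: (1 + 0.001325)^52 = 1.07128
EAR = 1.07128 - 1 = 0.07128

0.07128


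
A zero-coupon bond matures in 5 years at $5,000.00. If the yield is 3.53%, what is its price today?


Formula: Price = FV / (1 + r)^n
Substituting: Price = $5,000.00 / (1 + 0.0353)^5
Discount factor: (1.0353)^5 = 1.189409
Price = $5,000.00 / 1.189409 = $4,203.77

$4,203.77


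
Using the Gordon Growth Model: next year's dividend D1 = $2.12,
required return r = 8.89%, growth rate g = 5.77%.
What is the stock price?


Formula: P = D1 / (r - g)
Spread: r - g = 0.0889 - 0.0577 = 0.0312
Substituting: P = $2.12 / 0.0312
P = $67.95

$67.95


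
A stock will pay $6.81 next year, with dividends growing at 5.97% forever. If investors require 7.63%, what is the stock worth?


Formula: P = D1 / (r - g)
Spread: r - g = 0.0763 - 0.0597 = 0.0166
Substituting: P = $6.81 / 0.0166
P = $410.24

$410.24


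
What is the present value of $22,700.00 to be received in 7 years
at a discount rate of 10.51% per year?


Formula: PV = FV / (1 + r)^n
Substituting: PV = $22,700.00 / (1 + 0.1051)^7
Discount factor: (1.1051)^7 = 2.012848
PV = $22,700.00 / 2.012848 = $11,277.55

$11,277.55


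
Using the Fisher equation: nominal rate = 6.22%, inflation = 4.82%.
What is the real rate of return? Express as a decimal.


Formula: (1 + r_real) = (1 + r_nom) / (1 + inflation)
Substituting: (1 + r_real) = 1.0622 / 1.0482
(1 + r_real) = 1.013356
r_real = 1.013356 - 1 = 0.013356

0.013356


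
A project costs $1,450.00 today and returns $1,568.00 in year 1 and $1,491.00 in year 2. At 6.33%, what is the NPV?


Formula: NPV = C0 + C1/(1+r) + C2/(1+r)^2
Discount C1: $1,568.00 / (1 + 0.0633) = $1,474.65
Discount C2: $1,491.00 / (1 + 0.0633)^2 = $1,318.76
NPV = -$1,450.00 + $1,474.65 + $1,318.76 = $1,343.42

$1,343.42


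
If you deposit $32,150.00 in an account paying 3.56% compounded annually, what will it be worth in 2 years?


Formula: FV = P * (1 + r)^n
Substituting: FV = $32,150.00 * (1 + 0.0356)^2
Growth factor: (1.0356)^2 = 1.072467
FV = $32,150.00 * 1.072467 = $34,479.83

$34,479.83


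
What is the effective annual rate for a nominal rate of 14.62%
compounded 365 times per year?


Formula: EAR = (1 + r/m)^m - 1
Period rate: r/m = 0.1462 / 365 = 0.000401
Compounding: (1 + 0.000401)^365 = 1.157394
EAR = 1.157394 - 1 = 0.157394

0.157394


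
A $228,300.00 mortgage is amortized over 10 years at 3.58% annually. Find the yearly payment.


Formula: PMT = PV * r / (1 - (1+r)^(-n))
Denominator: 1 - (1 + 0.0358)^(-10) = 0.296538
Numerator: $228,300.00 * 0.0358 = 8173.14
PMT = 8173.14 / 0.296538 = $27,561.91

$27,561.91


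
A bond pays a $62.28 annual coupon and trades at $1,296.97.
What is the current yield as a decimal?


Formula: Current yield = annual coupon / price
Substituting: CY = $62.28 / $1,296.97
CY = 0.04802

0.04802


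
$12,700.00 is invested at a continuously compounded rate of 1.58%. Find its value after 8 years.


Formula: FV = P * e^(r*t)
Exponent: r*t = 0.0158 * 8 = 0.1264
e^(0.1264) = 1.134736
FV = $12,700.00 * 1.134736 = $14,411.15

$14,411.15


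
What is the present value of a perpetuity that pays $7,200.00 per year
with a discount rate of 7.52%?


Formula: PV = C / r
Substituting: PV = $7,200.00 / 0.0752
PV = $95,744.68

$95,744.68


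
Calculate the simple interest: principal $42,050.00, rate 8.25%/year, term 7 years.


Formula: I = P * r * t
Substituting: I = $42,050.00 * 0.0825 * 7
Step: I = $42,050.00 * 0.5775
I = $24,283.88

$24,283.88


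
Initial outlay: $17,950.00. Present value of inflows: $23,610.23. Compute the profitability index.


Formula: PI = PV(cash flows) / initial investment
Substituting: PI = $23,610.23 / $17,950.00
PI = 1.3153

1.3153


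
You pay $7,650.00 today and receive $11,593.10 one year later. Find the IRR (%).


Formula: IRR = C1/C0 - 1
Substituting: IRR = $11,593.10 / $7,650.00 - 1
Ratio: 1.515438 - 1 = 0.515438
IRR = 51.5438%

51.5438%


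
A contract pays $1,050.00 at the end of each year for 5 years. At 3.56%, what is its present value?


Formula: PV = PMT * (1 - (1+r)^(-n)) / r
Discount factor: (1 + 0.0356)^(-5) = 0.839537
Bracket: 1 - 0.839537 = 0.160463
PV = $1,050.00 * 0.160463 / 0.0356 = $4,732.76

$4,732.76


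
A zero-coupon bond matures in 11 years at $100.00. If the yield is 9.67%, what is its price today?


Formula: Price = FV / (1 + r)^n
Substituting: Price = $100.00 / (1 + 0.0967)^11
Discount factor: (1.0967)^11 = 2.760364
Price = $100.00 / 2.760364 = $36.23

$36.23


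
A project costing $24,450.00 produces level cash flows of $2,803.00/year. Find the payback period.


Formula: Payback = investment / annual cash flow
Substituting: Payback = $24,450.00 / $2,803.00
Payback = 8.7228 years

8.7228 years


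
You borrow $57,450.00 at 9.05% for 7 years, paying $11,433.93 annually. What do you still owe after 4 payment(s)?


Formula: Balance = PV*(1+r)^k - PMT*((1+r)^k - 1)/r
Growth: (1 + 0.0905)^4 = 1.414173
Accumulated factor: ((1+r)^k - 1)/r = 4.576502
Balance = $57,450.00 * 1.414173 - $11,433.93 * 4.576502
Balance = $28,916.86

$28,916.86


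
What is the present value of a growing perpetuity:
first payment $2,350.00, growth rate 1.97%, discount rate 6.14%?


Formula: PV = C / (r - g)
Spread: r - g = 0.0614 - 0.0197 = 0.0417
Substituting: PV = $2,350.00 / 0.0417
PV = $56,354.92

$56,354.92


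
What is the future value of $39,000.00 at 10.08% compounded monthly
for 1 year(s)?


Formula: FV = P * (1 + r/m)^(m*t)
Period rate: r/m = 0.1008 / 12 = 0.0084
Total periods: m*t = 12 * 1 = 12
Growth factor: (1 + 0.0084)^12 = 1.10559
FV = $39,000.00 * 1.10559 = $43,118.00

$43,118.00


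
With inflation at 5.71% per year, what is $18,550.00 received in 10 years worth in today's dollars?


Formula: Real value = nominal / (1 + inflation)^years
Price level: (1 + 0.0571)^10 = 1.742452
Real value = $18,550.00 / 1.742452 = $10,645.92

$10,645.92


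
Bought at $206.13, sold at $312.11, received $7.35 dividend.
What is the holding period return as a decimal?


Formula: HPR = (P1 - P0 + D) / P0
Gain: $312.11 - $206.13 + $7.35 = $113.33
HPR = $113.33 / $206.13 = 0.5498

0.5498


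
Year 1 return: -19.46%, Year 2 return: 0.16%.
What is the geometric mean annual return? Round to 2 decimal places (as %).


Formula: Geometric mean = ((1+r1)*(1+r2))^(1/2) - 1
Product: (1 + -0.1946) * (1 + 0.0016) = 0.8054 * 1.0016 = 0.806689
Square root: 0.806689^0.5 = 0.898158
Geometric mean = 0.898158 - 1 = -0.101842
As percentage: -10.18%

-10.18%


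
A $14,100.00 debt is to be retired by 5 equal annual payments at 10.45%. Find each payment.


Formula: PMT = PV * r / (1 - (1+r)^(-n))
Denominator: 1 - (1 + 0.1045)^(-5) = 0.391625
Numerator: $14,100.00 * 0.1045 = 1473.45
PMT = 1473.45 / 0.391625 = $3,762.40

$3,762.40


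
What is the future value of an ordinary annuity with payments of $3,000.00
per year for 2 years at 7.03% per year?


Formula: FV = PMT * ((1+r)^n - 1) / r
Growth factor: (1 + 0.0703)^2 = 1.145542
Numerator: 1.145542 - 1 = 0.145542
FV = $3,000.00 * 0.145542 / 0.0703 = $6,210.90

$6,210.90


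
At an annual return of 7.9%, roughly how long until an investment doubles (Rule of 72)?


Formula: Years ≈ 72 / r
Substituting: Years ≈ 72 / 7.9
Years ≈ 9.1

9.1 years


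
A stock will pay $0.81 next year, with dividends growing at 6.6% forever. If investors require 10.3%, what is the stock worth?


Formula: P = D1 / (r - g)
Spread: r - g = 0.103 - 0.066 = 0.037
Substituting: P = $0.81 / 0.037
P = $21.89

$21.89


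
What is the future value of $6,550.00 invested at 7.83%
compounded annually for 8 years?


Formula: FV = P * (1 + r)^n
Substituting: FV = $6,550.00 * (1 + 0.0783)^8
Growth factor: (1.0783)^8 = 1.82775
FV = $6,550.00 * 1.82775 = $11,971.76

$11,971.76


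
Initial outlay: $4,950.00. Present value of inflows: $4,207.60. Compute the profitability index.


Formula: PI = PV(cash flows) / initial investment
Substituting: PI = $4,207.60 / $4,950.00
PI = 0.85

0.85


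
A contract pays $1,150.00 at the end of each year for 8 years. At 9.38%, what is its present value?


Formula: PV = PMT * (1 - (1+r)^(-n)) / r
Discount factor: (1 + 0.0938)^(-8) = 0.488086
Bracket: 1 - 0.488086 = 0.511914
PV = $1,150.00 * 0.511914 / 0.0938 = $6,276.13

$6,276.13


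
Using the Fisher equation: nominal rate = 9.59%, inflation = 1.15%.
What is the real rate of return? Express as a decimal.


Formula: (1 + r_real) = (1 + r_nom) / (1 + inflation)
Substituting: (1 + r_real) = 1.0959 / 1.0115
(1 + r_real) = 1.08344
r_real = 1.08344 - 1 = 0.08344

0.08344


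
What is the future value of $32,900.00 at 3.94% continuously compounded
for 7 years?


Formula: FV = P * e^(r*t)
Exponent: r*t = 0.0394 * 7 = 0.2758
e^(0.2758) = 1.317584
FV = $32,900.00 * 1.317584 = $43,348.52

$43,348.52


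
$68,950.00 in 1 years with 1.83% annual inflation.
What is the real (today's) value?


Formula: Real value = nominal / (1 + inflation)^years
Price level: (1 + 0.0183)^1 = 1.0183
Real value = $68,950.00 / 1.0183 = $67,710.89

$67,710.89


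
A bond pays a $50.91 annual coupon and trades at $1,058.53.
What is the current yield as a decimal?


Formula: Current yield = annual coupon / price
Substituting: CY = $50.91 / $1,058.53
CY = 0.048095

0.048095


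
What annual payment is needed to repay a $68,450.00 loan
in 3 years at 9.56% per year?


Formula: PMT = PV * r / (1 - (1+r)^(-n))
Denominator: 1 - (1 + 0.0956)^(-3) = 0.239597
Numerator: $68,450.00 * 0.0956 = 6543.82
PMT = 6543.82 / 0.239597 = $27,311.80

$27,311.80


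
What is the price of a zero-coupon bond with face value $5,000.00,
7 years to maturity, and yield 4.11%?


Formula: Price = FV / (1 + r)^n
Substituting: Price = $5,000.00 / (1 + 0.0411)^7
Discount factor: (1.0411)^7 = 1.325706
Price = $5,000.00 / 1.325706 = $3,771.58

$3,771.58


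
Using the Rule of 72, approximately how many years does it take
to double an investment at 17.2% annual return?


Formula: Years ≈ 72 / r
Substituting: Years ≈ 72 / 17.2
Years ≈ 4.2

4.2 years


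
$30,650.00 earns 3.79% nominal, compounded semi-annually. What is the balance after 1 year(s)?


Formula: FV = P * (1 + r/m)^(m*t)
Period rate: r/m = 0.0379 / 2 = 0.01895
Total periods: m*t = 2 * 1 = 2
Growth factor: (1 + 0.01895)^2 = 1.038259
FV = $30,650.00 * 1.038259 = $31,822.64

$31,822.64


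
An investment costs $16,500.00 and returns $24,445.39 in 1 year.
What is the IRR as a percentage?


Formula: IRR = C1/C0 - 1
Substituting: IRR = $24,445.39 / $16,500.00 - 1
Ratio: 1.481539 - 1 = 0.481539
IRR = 48.1539%

48.1539%


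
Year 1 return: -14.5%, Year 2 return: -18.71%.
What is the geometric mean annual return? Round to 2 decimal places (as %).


Formula: Geometric mean = ((1+r1)*(1+r2))^(1/2) - 1
Product: (1 + -0.145) * (1 + -0.1871) = 0.855 * 0.8129 = 0.695029
Square root: 0.695029^0.5 = 0.833684
Geometric mean = 0.833684 - 1 = -0.166316
As percentage: -16.63%

-16.63%


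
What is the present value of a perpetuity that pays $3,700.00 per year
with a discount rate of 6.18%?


Formula: PV = C / r
Substituting: PV = $3,700.00 / 0.0618
PV = $59,870.55

$59,870.55


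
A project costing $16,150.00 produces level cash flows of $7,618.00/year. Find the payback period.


Formula: Payback = investment / annual cash flow
Substituting: Payback = $16,150.00 / $7,618.00
Payback = 2.12 years

2.12 years


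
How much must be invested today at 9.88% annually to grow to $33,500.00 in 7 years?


Formula: PV = FV / (1 + r)^n
Substituting: PV = $33,500.00 / (1 + 0.0988)^7
Discount factor: (1.0988)^7 = 1.933885
PV = $33,500.00 / 1.933885 = $17,322.65

$17,322.65


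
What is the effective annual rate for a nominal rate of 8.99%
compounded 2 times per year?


Formula: EAR = (1 + r/m)^m - 1
Period rate: r/m = 0.0899 / 2 = 0.04495
Compounding: (1 + 0.04495)^2 = 1.091921
EAR = 1.091921 - 1 = 0.091921

0.091921


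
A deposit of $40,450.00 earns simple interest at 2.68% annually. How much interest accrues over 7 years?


Formula: I = P * r * t
Substituting: I = $40,450.00 * 0.0268 * 7
Step: I = $40,450.00 * 0.1876
I = $7,588.42

$7,588.42


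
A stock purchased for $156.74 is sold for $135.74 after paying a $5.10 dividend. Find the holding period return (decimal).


Formula: HPR = (P1 - P0 + D) / P0
Gain: $135.74 - $156.74 + $5.10 = -$15.90
HPR = -$15.90 / $156.74 = -0.1014

-0.1014


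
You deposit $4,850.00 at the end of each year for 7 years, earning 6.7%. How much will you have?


Formula: FV = PMT * ((1+r)^n - 1) / r
Growth factor: (1 + 0.067)^7 = 1.57453
Numerator: 1.57453 - 1 = 0.57453
FV = $4,850.00 * 0.57453 / 0.067 = $41,589.11

$41,589.11


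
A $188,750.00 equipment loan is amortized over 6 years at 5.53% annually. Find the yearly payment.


Formula: PMT = PV * r / (1 - (1+r)^(-n))
Denominator: 1 - (1 + 0.0553)^(-6) = 0.27599
Numerator: $188,750.00 * 0.0553 = 10437.875
PMT = 10437.875 / 0.27599 = $37,819.71

$37,819.71


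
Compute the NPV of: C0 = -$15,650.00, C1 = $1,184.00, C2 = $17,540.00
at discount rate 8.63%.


Formula: NPV = C0 + C1/(1+r) + C2/(1+r)^2
Discount C1: $1,184.00 / (1 + 0.0863) = $1,089.94
Discount C2: $17,540.00 / (1 + 0.0863)^2 = $14,863.81
NPV = -$15,650.00 + $1,089.94 + $14,863.81 = $303.74

$303.74


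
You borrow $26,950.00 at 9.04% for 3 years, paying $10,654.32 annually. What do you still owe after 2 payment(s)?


Formula: Balance = PV*(1+r)^k - PMT*((1+r)^k - 1)/r
Growth: (1 + 0.0904)^2 = 1.188972
Accumulated factor: ((1+r)^k - 1)/r = 2.0904
Balance = $26,950.00 * 1.188972 - $10,654.32 * 2.0904
Balance = $9,771.01

$9,771.01


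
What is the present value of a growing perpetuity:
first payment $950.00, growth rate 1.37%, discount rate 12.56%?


Formula: PV = C / (r - g)
Spread: r - g = 0.1256 - 0.0137 = 0.1119
Substituting: PV = $950.00 / 0.1119
PV = $8,489.72

$8,489.72


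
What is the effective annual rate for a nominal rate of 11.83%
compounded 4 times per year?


Formula: EAR = (1 + r/m)^m - 1
Period rate: r/m = 0.1183 / 4 = 0.029575
Compounding: (1 + 0.029575)^4 = 1.123652
EAR = 1.123652 - 1 = 0.123652

0.123652


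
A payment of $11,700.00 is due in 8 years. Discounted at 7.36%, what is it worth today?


Formula: PV = FV / (1 + r)^n
Substituting: PV = $11,700.00 / (1 + 0.0736)^8
Discount factor: (1.0736)^8 = 1.764981
PV = $11,700.00 / 1.764981 = $6,628.97

$6,628.97


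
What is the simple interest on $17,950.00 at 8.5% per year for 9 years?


Formula: I = P * r * t
Substituting: I = $17,950.00 * 0.085 * 9
Step: I = $17,950.00 * 0.765
I = $13,731.75

$13,731.75


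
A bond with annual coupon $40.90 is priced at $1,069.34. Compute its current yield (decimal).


Formula: Current yield = annual coupon / price
Substituting: CY = $40.90 / $1,069.34
CY = 0.038248

0.038248


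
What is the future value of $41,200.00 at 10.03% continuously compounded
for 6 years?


Formula: FV = P * e^(r*t)
Exponent: r*t = 0.1003 * 6 = 0.6018
e^(0.6018) = 1.825402
FV = $41,200.00 * 1.825402 = $75,206.54

$75,206.54


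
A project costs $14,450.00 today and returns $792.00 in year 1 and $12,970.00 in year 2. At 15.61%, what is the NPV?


Formula: NPV = C0 + C1/(1+r) + C2/(1+r)^2
Discount C1: $792.00 / (1 + 0.1561) = $685.06
Discount C2: $12,970.00 / (1 + 0.1561)^2 = $9,703.96
NPV = -$14,450.00 + $685.06 + $9,703.96 = -$4,060.97

-$4,060.97


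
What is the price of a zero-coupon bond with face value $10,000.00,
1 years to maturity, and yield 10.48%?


Formula: Price = FV / (1 + r)^n
Substituting: Price = $10,000.00 / (1 + 0.1048)^1
Discount factor: (1.1048)^1 = 1.1048
Price = $10,000.00 / 1.1048 = $9,051.41

$9,051.41


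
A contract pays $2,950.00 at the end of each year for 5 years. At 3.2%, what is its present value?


Formula: PV = PMT * (1 - (1+r)^(-n)) / r
Discount factor: (1 + 0.032)^(-5) = 0.854283
Bracket: 1 - 0.854283 = 0.145717
PV = $2,950.00 * 0.145717 / 0.032 = $13,433.33

$13,433.33


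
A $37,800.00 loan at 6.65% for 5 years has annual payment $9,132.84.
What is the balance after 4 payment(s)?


Formula: Balance = PV*(1+r)^k - PMT*((1+r)^k - 1)/r
Growth: (1 + 0.0665)^4 = 1.293729
Accumulated factor: ((1+r)^k - 1)/r = 4.416983
Balance = $37,800.00 * 1.293729 - $9,132.84 * 4.416983
Balance = $8,563.37

$8,563.37


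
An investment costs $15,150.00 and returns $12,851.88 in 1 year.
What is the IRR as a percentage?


Formula: IRR = C1/C0 - 1
Substituting: IRR = $12,851.88 / $15,150.00 - 1
Ratio: 0.848309 - 1 = -0.151691
IRR = -15.1691%

-15.1691%


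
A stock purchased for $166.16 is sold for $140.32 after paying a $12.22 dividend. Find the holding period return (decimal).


Formula: HPR = (P1 - P0 + D) / P0
Gain: $140.32 - $166.16 + $12.22 = -$13.62
HPR = -$13.62 / $166.16 = -0.082

-0.082


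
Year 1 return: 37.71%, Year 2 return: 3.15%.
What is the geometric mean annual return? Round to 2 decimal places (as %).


Formula: Geometric mean = ((1+r1)*(1+r2))^(1/2) - 1
Product: (1 + 0.3771) * (1 + 0.0315) = 1.3771 * 1.0315 = 1.420479
Square root: 1.420479^0.5 = 1.191838
Geometric mean = 1.191838 - 1 = 0.191838
As percentage: 19.18%

19.18%


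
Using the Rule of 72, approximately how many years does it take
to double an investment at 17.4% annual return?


Formula: Years ≈ 72 / r
Substituting: Years ≈ 72 / 17.4
Years ≈ 4.1

4.1 years


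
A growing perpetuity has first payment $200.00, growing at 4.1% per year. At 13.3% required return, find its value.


Formula: PV = C / (r - g)
Spread: r - g = 0.133 - 0.041 = 0.092
Substituting: PV = $200.00 / 0.092
PV = $2,173.91

$2,173.91


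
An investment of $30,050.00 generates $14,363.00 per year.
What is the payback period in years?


Formula: Payback = investment / annual cash flow
Substituting: Payback = $30,050.00 / $14,363.00
Payback = 2.0922 years

2.0922 years


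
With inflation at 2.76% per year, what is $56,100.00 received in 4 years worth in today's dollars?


Formula: Real value = nominal / (1 + inflation)^years
Price level: (1 + 0.0276)^4 = 1.115055
Real value = $56,100.00 / 1.115055 = $50,311.41

$50,311.41


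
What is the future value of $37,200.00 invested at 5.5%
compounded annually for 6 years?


Formula: FV = P * (1 + r)^n
Substituting: FV = $37,200.00 * (1 + 0.055)^6
Growth factor: (1.055)^6 = 1.378843
FV = $37,200.00 * 1.378843 = $51,292.95

$51,292.95


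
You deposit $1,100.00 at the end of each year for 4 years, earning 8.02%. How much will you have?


Formula: FV = PMT * ((1+r)^n - 1) / r
Growth factor: (1 + 0.0802)^4 = 1.361497
Numerator: 1.361497 - 1 = 0.361497
FV = $1,100.00 * 0.361497 / 0.0802 = $4,958.19

$4,958.19


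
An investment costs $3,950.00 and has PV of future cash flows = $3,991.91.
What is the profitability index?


Formula: PI = PV(cash flows) / initial investment
Substituting: PI = $3,991.91 / $3,950.00
PI = 1.0106

1.0106


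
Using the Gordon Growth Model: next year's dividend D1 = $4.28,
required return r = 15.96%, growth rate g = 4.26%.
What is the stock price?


Formula: P = D1 / (r - g)
Spread: r - g = 0.1596 - 0.0426 = 0.117
Substituting: P = $4.28 / 0.117
P = $36.58

$36.58


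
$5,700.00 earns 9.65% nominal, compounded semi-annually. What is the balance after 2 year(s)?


Formula: FV = P * (1 + r/m)^(m*t)
Period rate: r/m = 0.0965 / 2 = 0.04825
Total periods: m*t = 2 * 2 = 4
Growth factor: (1 + 0.04825)^4 = 1.207423
FV = $5,700.00 * 1.207423 = $6,882.31

$6,882.31


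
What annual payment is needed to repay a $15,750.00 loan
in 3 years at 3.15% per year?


Formula: PMT = PV * r / (1 - (1+r)^(-n))
Denominator: 1 - (1 + 0.0315)^(-3) = 0.088845
Numerator: $15,750.00 * 0.0315 = 496.125
PMT = 496.125 / 0.088845 = $5,584.17

$5,584.17


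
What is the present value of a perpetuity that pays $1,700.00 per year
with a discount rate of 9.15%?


Formula: PV = C / r
Substituting: PV = $1,700.00 / 0.0915
PV = $18,579.23

$18,579.23


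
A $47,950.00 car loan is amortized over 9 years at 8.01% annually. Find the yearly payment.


Formula: PMT = PV * r / (1 - (1+r)^(-n))
Denominator: 1 - (1 + 0.0801)^(-9) = 0.500168
Numerator: $47,950.00 * 0.0801 = 3840.795
PMT = 3840.795 / 0.500168 = $7,679.01

$7,679.01


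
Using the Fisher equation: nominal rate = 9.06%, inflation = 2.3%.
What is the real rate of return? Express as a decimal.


Formula: (1 + r_real) = (1 + r_nom) / (1 + inflation)
Substituting: (1 + r_real) = 1.0906 / 1.023
(1 + r_real) = 1.06608
r_real = 1.06608 - 1 = 0.06608

0.06608


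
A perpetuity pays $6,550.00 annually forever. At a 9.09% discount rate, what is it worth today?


Formula: PV = C / r
Substituting: PV = $6,550.00 / 0.0909
PV = $72,057.21

$72,057.21
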